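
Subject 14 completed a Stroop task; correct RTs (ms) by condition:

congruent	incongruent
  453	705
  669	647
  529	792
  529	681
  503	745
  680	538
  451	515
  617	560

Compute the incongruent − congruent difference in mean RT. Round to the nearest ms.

94 ms

M(congruent) = 4431/8 = 553.875
M(incongruent) = 5183/8 = 647.875
Difference = 647.875 − 553.875 = 94.000 ms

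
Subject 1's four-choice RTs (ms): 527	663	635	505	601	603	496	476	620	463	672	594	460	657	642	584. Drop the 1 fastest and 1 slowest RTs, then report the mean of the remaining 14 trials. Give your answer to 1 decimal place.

Sorted: 460, 463, 476, 496, 505, 527, 584, 594, 601, 603, 620, 635, 642, 657, 663, 672
Drop lowest 1 (460) and highest 1 (672)
Remaining (n=14): Σ = 8066, mean = 8066/14 = 576.143

576.1 ms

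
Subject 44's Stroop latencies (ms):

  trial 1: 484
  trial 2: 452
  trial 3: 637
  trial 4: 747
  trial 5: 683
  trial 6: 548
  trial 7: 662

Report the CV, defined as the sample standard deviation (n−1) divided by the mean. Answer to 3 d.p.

0.182

n = 7, Σ = 4213, M = 601.8571
Σ(x−M)² = 71750.857; s = √(71750.857/6) = 109.3548
CV = 109.3548 / 601.8571 = 0.18170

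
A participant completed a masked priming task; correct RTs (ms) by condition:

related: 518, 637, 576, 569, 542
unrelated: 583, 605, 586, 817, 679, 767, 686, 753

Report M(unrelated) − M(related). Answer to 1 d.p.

116.1 ms

M(related) = 2842/5 = 568.400
M(unrelated) = 5476/8 = 684.500
Difference = 684.500 − 568.400 = 116.100 ms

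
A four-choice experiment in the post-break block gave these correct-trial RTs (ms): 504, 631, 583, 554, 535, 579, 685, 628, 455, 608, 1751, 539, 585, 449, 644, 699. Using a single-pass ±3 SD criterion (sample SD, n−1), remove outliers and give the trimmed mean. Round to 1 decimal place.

n = 16, ΣRT = 10429, M = 651.812
Σ(x−M)² = 1366678.44; s = √(1366678.44/15) = 301.847
Cutoffs: 651.812 ± 3·301.847 → [-253.7, 1557.4]
Outside: 1751 → excluded.
Retained (n=15): Σ = 8678, mean = 8678/15 = 578.533

578.5 ms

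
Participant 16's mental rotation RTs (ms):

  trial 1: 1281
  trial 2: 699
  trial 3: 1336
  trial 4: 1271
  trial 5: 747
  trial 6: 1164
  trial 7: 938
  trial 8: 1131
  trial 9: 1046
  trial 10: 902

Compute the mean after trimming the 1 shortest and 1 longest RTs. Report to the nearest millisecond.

1060 ms

Sorted: 699, 747, 902, 938, 1046, 1131, 1164, 1271, 1281, 1336
Drop lowest 1 (699) and highest 1 (1336)
Remaining (n=8): Σ = 8480, mean = 8480/8 = 1060.000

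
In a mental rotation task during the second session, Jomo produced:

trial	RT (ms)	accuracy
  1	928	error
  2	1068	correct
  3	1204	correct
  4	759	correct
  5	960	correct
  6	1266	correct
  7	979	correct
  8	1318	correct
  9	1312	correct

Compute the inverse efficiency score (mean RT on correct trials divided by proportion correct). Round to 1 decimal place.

1246.8 ms

Correct trials (n=8): 1068, 1204, 759, 960, 1266, 979, 1318, 1312
Mean correct RT = 8866/8 = 1108.2500 ms
Proportion correct = 8/9
IES = 1108.2500 / (8/9) = 1246.781 ms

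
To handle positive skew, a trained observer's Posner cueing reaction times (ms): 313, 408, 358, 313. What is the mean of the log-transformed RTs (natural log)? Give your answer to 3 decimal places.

5.846

ln(RT): 5.7462, 6.0113, 5.8805, 5.7462
Σ ln(RT) = 23.3842
Mean = 23.3842/4 = 5.84605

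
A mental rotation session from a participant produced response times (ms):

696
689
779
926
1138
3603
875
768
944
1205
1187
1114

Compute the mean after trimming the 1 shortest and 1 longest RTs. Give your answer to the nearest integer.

Sorted: 689, 696, 768, 779, 875, 926, 944, 1114, 1138, 1187, 1205, 3603
Drop lowest 1 (689) and highest 1 (3603)
Remaining (n=10): Σ = 9632, mean = 9632/10 = 963.200

963 ms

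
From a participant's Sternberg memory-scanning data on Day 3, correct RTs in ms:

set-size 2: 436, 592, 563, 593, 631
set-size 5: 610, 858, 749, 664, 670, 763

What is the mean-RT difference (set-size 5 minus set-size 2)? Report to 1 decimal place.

M(set-size 2) = 2815/5 = 563.000
M(set-size 5) = 4314/6 = 719.000
Difference = 719.000 − 563.000 = 156.000 ms

156.0 ms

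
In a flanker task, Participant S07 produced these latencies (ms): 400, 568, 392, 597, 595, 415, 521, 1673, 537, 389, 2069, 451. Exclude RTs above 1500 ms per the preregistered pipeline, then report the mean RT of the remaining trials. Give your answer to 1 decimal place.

Excluded: 1673, 2069
Retained (n=10): Σ = 4865
Mean = 4865/10 = 486.5000

486.5 ms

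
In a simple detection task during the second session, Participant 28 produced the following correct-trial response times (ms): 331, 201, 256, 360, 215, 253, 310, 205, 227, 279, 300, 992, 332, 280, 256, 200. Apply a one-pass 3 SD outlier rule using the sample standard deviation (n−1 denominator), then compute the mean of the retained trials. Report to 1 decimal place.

267.0 ms

n = 16, ΣRT = 4997, M = 312.312
Σ(x−M)² = 530425.44; s = √(530425.44/15) = 188.047
Cutoffs: 312.312 ± 3·188.047 → [-251.8, 876.5]
Outside: 992 → excluded.
Retained (n=15): Σ = 4005, mean = 4005/15 = 267.000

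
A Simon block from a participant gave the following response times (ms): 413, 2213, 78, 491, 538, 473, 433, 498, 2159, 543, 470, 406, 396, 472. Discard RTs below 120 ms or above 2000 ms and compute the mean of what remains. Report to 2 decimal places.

Excluded: 78, 2159, 2213
Retained (n=11): Σ = 5133
Mean = 5133/11 = 466.6364

466.64 ms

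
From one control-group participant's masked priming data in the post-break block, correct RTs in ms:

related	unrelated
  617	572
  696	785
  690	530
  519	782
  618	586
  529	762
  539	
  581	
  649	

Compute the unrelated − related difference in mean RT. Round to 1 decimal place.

M(related) = 5438/9 = 604.222
M(unrelated) = 4017/6 = 669.500
Difference = 669.500 − 604.222 = 65.278 ms

65.3 ms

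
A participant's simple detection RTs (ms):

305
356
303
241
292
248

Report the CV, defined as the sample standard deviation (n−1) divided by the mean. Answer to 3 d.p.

0.145

n = 6, Σ = 1745, M = 290.8333
Σ(x−M)² = 8914.833; s = √(8914.833/5) = 42.2252
CV = 42.2252 / 290.8333 = 0.14519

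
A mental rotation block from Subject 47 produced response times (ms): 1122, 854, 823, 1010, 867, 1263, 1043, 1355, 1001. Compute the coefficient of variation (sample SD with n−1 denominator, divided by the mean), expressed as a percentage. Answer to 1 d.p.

n = 9, Σ = 9338, M = 1037.5556
Σ(x−M)² = 269668.222; s = √(269668.222/8) = 183.5988
CV = 183.5988 / 1037.5556 = 0.17695 = 17.695%

17.7%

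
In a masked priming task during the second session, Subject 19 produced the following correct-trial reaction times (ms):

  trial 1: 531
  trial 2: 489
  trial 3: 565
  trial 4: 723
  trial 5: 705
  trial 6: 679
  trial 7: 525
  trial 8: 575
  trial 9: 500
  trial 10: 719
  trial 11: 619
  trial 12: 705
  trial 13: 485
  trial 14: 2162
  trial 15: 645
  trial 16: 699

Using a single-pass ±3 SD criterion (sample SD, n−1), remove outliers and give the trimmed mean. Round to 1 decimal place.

n = 16, ΣRT = 11326, M = 707.875
Σ(x−M)² = 2371201.75; s = √(2371201.75/15) = 397.593
Cutoffs: 707.875 ± 3·397.593 → [-484.9, 1900.7]
Outside: 2162 → excluded.
Retained (n=15): Σ = 9164, mean = 9164/15 = 610.933

610.9 ms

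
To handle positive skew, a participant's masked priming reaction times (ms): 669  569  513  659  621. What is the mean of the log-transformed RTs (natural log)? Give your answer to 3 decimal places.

6.402

ln(RT): 6.5058, 6.3439, 6.2403, 6.4907, 6.4313
Σ ln(RT) = 32.0120
Mean = 32.0120/5 = 6.40240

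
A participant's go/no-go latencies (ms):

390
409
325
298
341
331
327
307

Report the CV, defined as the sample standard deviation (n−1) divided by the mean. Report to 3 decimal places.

n = 8, Σ = 2728, M = 341.0000
Σ(x−M)² = 10582.000; s = √(10582.000/7) = 38.8808
CV = 38.8808 / 341.0000 = 0.11402

0.114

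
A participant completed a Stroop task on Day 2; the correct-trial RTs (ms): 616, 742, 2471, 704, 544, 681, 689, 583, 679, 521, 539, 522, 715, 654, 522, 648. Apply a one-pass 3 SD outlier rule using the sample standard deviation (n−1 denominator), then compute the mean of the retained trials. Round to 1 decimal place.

n = 16, ΣRT = 11830, M = 739.375
Σ(x−M)² = 3285793.75; s = √(3285793.75/15) = 468.031
Cutoffs: 739.375 ± 3·468.031 → [-664.7, 2143.5]
Outside: 2471 → excluded.
Retained (n=15): Σ = 9359, mean = 9359/15 = 623.933

623.9 ms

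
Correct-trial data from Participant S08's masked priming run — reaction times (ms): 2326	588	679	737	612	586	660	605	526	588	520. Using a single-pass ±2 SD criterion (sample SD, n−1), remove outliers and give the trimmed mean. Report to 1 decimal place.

n = 11, ΣRT = 8427, M = 766.091
Σ(x−M)² = 2716766.91; s = √(2716766.91/10) = 521.226
Cutoffs: 766.091 ± 2·521.226 → [-276.4, 1808.5]
Outside: 2326 → excluded.
Retained (n=10): Σ = 6101, mean = 6101/10 = 610.100

610.1 ms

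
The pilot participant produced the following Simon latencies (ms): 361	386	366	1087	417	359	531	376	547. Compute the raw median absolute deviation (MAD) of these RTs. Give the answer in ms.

Sorted: 359, 361, 366, 376, 386, 417, 531, 547, 1087 → median = 386
|x − 386|: 25, 0, 20, 701, 31, 27, 145, 10, 161
Sorted deviations: 0, 10, 20, 25, 27, 31, 145, 161, 701 → MAD = 27

27 ms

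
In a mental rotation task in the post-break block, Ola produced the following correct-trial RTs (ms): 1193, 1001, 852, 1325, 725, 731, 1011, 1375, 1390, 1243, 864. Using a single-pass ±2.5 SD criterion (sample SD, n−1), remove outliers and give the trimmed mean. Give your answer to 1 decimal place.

1064.5 ms

n = 11, ΣRT = 11710, M = 1064.545
Σ(x−M)² = 637328.73; s = √(637328.73/10) = 252.454
Cutoffs: 1064.545 ± 2.5·252.454 → [433.4, 1695.7]
No RTs fall outside the cutoffs; all 11 retained. Mean = 11710/11 = 1064.545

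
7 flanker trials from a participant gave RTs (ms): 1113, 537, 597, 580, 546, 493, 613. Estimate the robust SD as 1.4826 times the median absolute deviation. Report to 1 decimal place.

Sorted: 493, 537, 546, 580, 597, 613, 1113 → median = 580
|x − 580| sorted: 0, 17, 33, 34, 43, 87, 533 → MAD = 34
Robust SD ≈ 1.4826 × 34 = 50.408

50.4 ms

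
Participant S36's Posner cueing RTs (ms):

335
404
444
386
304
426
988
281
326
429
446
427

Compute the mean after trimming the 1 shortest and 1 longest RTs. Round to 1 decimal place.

392.7 ms

Sorted: 281, 304, 326, 335, 386, 404, 426, 427, 429, 444, 446, 988
Drop lowest 1 (281) and highest 1 (988)
Remaining (n=10): Σ = 3927, mean = 3927/10 = 392.700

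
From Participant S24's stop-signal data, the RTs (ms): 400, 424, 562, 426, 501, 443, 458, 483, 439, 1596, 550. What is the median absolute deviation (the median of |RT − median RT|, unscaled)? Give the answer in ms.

Sorted: 400, 424, 426, 439, 443, 458, 483, 501, 550, 562, 1596 → median = 458
|x − 458|: 58, 34, 104, 32, 43, 15, 0, 25, 19, 1138, 92
Sorted deviations: 0, 15, 19, 25, 32, 34, 43, 58, 92, 104, 1138 → MAD = 34

34 ms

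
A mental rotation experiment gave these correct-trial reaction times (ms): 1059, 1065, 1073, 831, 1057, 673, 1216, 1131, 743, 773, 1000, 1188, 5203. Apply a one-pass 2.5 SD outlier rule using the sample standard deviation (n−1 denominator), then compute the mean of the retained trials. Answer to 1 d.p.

984.1 ms

n = 13, ΣRT = 17012, M = 1308.615
Σ(x−M)² = 16795557.08; s = √(16795557.08/12) = 1183.059
Cutoffs: 1308.615 ± 2.5·1183.059 → [-1649.0, 4266.3]
Outside: 5203 → excluded.
Retained (n=12): Σ = 11809, mean = 11809/12 = 984.083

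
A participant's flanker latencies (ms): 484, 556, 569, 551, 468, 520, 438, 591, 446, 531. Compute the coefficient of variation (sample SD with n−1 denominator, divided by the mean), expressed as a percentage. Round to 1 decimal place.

10.4%

n = 10, Σ = 5154, M = 515.4000
Σ(x−M)² = 25808.400; s = √(25808.400/9) = 53.5500
CV = 53.5500 / 515.4000 = 0.10390 = 10.390%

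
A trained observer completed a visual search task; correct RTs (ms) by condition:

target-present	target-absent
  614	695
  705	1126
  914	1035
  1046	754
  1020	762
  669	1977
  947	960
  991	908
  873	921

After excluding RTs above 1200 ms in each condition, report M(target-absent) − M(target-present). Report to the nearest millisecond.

target-absent: exclude 1977
M(target-present) = 7779/9 = 864.333
M(target-absent) = 7161/8 = 895.125
Difference = 895.125 − 864.333 = 30.792 ms

31 ms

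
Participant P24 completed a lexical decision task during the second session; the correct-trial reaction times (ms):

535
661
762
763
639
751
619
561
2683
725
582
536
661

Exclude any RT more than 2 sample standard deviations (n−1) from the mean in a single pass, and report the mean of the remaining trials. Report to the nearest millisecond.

650 ms

n = 13, ΣRT = 10478, M = 806.000
Σ(x−M)² = 3897950.00; s = √(3897950.00/12) = 569.938
Cutoffs: 806.000 ± 2·569.938 → [-333.9, 1945.9]
Outside: 2683 → excluded.
Retained (n=12): Σ = 7795, mean = 7795/12 = 649.583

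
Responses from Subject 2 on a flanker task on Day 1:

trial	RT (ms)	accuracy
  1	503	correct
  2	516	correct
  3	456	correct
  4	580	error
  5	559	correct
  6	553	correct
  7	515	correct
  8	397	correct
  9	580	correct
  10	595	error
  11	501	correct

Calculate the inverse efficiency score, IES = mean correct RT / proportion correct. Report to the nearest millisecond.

622 ms

Correct trials (n=9): 503, 516, 456, 559, 553, 515, 397, 580, 501
Mean correct RT = 4580/9 = 508.8889 ms
Proportion correct = 9/11
IES = 508.8889 / (9/11) = 621.975 ms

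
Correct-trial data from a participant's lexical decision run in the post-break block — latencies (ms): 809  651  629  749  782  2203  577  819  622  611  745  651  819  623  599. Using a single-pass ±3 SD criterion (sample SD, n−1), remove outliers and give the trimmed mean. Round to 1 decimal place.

691.9 ms

n = 15, ΣRT = 11889, M = 792.600
Σ(x−M)² = 2236847.60; s = √(2236847.60/14) = 399.718
Cutoffs: 792.600 ± 3·399.718 → [-406.6, 1991.8]
Outside: 2203 → excluded.
Retained (n=14): Σ = 9686, mean = 9686/14 = 691.857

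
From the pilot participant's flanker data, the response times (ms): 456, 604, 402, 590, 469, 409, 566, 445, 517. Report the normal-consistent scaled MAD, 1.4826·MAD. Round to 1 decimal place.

89.0 ms

Sorted: 402, 409, 445, 456, 469, 517, 566, 590, 604 → median = 469
|x − 469| sorted: 0, 13, 24, 48, 60, 67, 97, 121, 135 → MAD = 60
Robust SD ≈ 1.4826 × 60 = 88.956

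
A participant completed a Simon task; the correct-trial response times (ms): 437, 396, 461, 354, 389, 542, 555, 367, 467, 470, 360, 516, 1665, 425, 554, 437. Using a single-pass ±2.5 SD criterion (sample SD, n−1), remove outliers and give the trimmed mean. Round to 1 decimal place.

n = 16, ΣRT = 8395, M = 524.688
Σ(x−M)² = 1454249.44; s = √(1454249.44/15) = 311.368
Cutoffs: 524.688 ± 2.5·311.368 → [-253.7, 1303.1]
Outside: 1665 → excluded.
Retained (n=15): Σ = 6730, mean = 6730/15 = 448.667

448.7 ms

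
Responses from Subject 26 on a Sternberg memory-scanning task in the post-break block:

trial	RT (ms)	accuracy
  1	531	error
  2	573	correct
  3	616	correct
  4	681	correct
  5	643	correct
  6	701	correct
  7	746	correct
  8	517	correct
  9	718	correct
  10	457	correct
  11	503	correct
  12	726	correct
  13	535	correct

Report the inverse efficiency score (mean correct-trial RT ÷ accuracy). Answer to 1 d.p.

669.5 ms

Correct trials (n=12): 573, 616, 681, 643, 701, 746, 517, 718, 457, 503, 726, 535
Mean correct RT = 7416/12 = 618.0000 ms
Proportion correct = 12/13
IES = 618.0000 / (12/13) = 669.500 ms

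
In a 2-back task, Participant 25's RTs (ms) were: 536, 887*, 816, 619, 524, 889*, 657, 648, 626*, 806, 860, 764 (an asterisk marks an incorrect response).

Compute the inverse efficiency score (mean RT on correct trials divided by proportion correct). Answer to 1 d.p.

Correct trials (n=9): 536, 816, 619, 524, 657, 648, 806, 860, 764
Mean correct RT = 6230/9 = 692.2222 ms
Proportion correct = 9/12
IES = 692.2222 / (9/12) = 922.963 ms

923.0 ms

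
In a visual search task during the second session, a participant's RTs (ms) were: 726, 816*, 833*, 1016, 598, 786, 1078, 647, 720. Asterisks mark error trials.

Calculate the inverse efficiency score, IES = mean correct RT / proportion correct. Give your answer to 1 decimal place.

Correct trials (n=7): 726, 1016, 598, 786, 1078, 647, 720
Mean correct RT = 5571/7 = 795.8571 ms
Proportion correct = 7/9
IES = 795.8571 / (7/9) = 1023.245 ms

1023.2 ms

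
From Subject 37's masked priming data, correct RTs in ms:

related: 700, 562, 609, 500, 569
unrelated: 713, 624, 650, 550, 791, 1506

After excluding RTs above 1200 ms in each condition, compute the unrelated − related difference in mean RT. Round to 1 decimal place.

unrelated: exclude 1506
M(related) = 2940/5 = 588.000
M(unrelated) = 3328/5 = 665.600
Difference = 665.600 − 588.000 = 77.600 ms

77.6 ms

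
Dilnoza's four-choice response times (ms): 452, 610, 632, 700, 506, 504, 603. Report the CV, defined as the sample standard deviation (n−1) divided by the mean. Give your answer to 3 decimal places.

n = 7, Σ = 4007, M = 572.4286
Σ(x−M)² = 45767.714; s = √(45767.714/6) = 87.3381
CV = 87.3381 / 572.4286 = 0.15257

0.153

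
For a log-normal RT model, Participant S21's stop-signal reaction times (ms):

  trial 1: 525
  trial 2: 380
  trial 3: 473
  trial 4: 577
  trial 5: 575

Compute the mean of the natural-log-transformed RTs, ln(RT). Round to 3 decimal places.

ln(RT): 6.2634, 5.9402, 6.1591, 6.3578, 6.3544
Σ ln(RT) = 31.0749
Mean = 31.0749/5 = 6.21498

6.215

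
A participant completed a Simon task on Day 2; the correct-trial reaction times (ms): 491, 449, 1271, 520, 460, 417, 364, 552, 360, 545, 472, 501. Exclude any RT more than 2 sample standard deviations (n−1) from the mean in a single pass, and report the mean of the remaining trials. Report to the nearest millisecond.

466 ms

n = 12, ΣRT = 6402, M = 533.500
Σ(x−M)² = 636155.00; s = √(636155.00/11) = 240.483
Cutoffs: 533.500 ± 2·240.483 → [52.5, 1014.5]
Outside: 1271 → excluded.
Retained (n=11): Σ = 5131, mean = 5131/11 = 466.455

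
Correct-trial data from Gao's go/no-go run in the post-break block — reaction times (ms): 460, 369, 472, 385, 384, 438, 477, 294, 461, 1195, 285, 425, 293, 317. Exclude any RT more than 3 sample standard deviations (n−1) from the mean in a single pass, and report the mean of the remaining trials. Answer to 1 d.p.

n = 14, ΣRT = 6255, M = 446.786
Σ(x−M)² = 666124.36; s = √(666124.36/13) = 226.363
Cutoffs: 446.786 ± 3·226.363 → [-232.3, 1125.9]
Outside: 1195 → excluded.
Retained (n=13): Σ = 5060, mean = 5060/13 = 389.231

389.2 ms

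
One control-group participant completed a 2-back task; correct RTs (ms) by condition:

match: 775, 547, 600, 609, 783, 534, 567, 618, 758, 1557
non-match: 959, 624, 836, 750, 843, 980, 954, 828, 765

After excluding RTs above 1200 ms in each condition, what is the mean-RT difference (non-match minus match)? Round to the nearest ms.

match: exclude 1557
M(match) = 5791/9 = 643.444
M(non-match) = 7539/9 = 837.667
Difference = 837.667 − 643.444 = 194.222 ms

194 ms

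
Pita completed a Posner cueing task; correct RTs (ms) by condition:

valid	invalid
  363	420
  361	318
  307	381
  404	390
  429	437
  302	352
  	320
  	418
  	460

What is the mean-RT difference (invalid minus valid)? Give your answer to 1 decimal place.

27.4 ms

M(valid) = 2166/6 = 361.000
M(invalid) = 3496/9 = 388.444
Difference = 388.444 − 361.000 = 27.444 ms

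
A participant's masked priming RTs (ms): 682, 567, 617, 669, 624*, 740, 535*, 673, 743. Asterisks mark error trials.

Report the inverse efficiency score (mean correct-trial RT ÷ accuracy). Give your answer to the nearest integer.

862 ms

Correct trials (n=7): 682, 567, 617, 669, 740, 673, 743
Mean correct RT = 4691/7 = 670.1429 ms
Proportion correct = 7/9
IES = 670.1429 / (7/9) = 861.612 ms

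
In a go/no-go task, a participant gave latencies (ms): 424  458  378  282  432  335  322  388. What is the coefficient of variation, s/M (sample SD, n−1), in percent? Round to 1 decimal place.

n = 8, Σ = 3019, M = 377.3750
Σ(x−M)² = 25729.875; s = √(25729.875/7) = 60.6275
CV = 60.6275 / 377.3750 = 0.16066 = 16.066%

16.1%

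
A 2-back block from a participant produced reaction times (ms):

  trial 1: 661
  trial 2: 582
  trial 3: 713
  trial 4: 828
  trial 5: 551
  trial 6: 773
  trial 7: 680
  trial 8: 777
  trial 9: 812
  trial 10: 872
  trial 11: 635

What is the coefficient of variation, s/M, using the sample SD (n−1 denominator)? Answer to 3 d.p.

n = 11, Σ = 7884, M = 716.7273
Σ(x−M)² = 109132.182; s = √(109132.182/10) = 104.4663
CV = 104.4663 / 716.7273 = 0.14575

0.146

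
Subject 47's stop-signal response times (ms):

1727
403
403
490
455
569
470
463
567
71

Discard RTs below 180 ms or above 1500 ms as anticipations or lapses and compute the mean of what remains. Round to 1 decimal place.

Excluded: 71, 1727
Retained (n=8): Σ = 3820
Mean = 3820/8 = 477.5000

477.5 ms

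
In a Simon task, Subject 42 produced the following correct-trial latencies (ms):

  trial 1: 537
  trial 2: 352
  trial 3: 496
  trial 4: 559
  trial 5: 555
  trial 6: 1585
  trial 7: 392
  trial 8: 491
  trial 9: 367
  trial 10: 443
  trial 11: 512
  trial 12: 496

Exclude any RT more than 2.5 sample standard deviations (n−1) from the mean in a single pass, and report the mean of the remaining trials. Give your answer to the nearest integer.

473 ms

n = 12, ΣRT = 6785, M = 565.417
Σ(x−M)² = 1188510.92; s = √(1188510.92/11) = 328.704
Cutoffs: 565.417 ± 2.5·328.704 → [-256.3, 1387.2]
Outside: 1585 → excluded.
Retained (n=11): Σ = 5200, mean = 5200/11 = 472.727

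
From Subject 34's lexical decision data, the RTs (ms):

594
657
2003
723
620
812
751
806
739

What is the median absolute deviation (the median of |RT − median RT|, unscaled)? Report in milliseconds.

73 ms

Sorted: 594, 620, 657, 723, 739, 751, 806, 812, 2003 → median = 739
|x − 739|: 145, 82, 1264, 16, 119, 73, 12, 67, 0
Sorted deviations: 0, 12, 16, 67, 73, 82, 119, 145, 1264 → MAD = 73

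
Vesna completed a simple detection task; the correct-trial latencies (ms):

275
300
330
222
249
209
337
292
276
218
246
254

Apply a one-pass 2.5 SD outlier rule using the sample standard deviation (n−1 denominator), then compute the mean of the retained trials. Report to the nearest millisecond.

n = 12, ΣRT = 3208, M = 267.333
Σ(x−M)² = 19450.67; s = √(19450.67/11) = 42.050
Cutoffs: 267.333 ± 2.5·42.050 → [162.2, 372.5]
No RTs fall outside the cutoffs; all 12 retained. Mean = 3208/12 = 267.333

267 ms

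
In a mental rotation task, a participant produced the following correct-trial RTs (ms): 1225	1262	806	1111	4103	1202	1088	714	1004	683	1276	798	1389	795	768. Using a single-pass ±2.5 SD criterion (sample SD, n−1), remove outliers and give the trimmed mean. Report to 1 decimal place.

n = 15, ΣRT = 18224, M = 1214.933
Σ(x−M)² = 9699888.93; s = √(9699888.93/14) = 832.376
Cutoffs: 1214.933 ± 2.5·832.376 → [-866.0, 3295.9]
Outside: 4103 → excluded.
Retained (n=14): Σ = 14121, mean = 14121/14 = 1008.643

1008.6 ms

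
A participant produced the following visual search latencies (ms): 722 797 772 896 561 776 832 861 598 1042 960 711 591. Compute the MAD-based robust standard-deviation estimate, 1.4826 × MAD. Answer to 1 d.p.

Sorted: 561, 591, 598, 711, 722, 772, 776, 797, 832, 861, 896, 960, 1042 → median = 776
|x − 776| sorted: 0, 4, 21, 54, 56, 65, 85, 120, 178, 184, 185, 215, 266 → MAD = 85
Robust SD ≈ 1.4826 × 85 = 126.021

126.0 ms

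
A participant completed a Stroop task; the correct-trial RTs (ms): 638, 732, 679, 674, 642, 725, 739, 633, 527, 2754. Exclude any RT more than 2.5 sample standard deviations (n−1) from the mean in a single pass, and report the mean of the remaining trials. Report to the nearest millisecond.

665 ms

n = 10, ΣRT = 8743, M = 874.300
Σ(x−M)² = 3961024.10; s = √(3961024.10/9) = 663.411
Cutoffs: 874.300 ± 2.5·663.411 → [-784.2, 2532.8]
Outside: 2754 → excluded.
Retained (n=9): Σ = 5989, mean = 5989/9 = 665.444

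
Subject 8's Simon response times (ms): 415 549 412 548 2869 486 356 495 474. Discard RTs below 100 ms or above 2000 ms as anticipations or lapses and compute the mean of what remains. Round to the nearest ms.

467 ms

Excluded: 2869
Retained (n=8): Σ = 3735
Mean = 3735/8 = 466.8750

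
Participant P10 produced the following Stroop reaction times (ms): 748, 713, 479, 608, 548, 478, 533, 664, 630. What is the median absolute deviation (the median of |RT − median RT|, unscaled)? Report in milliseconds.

Sorted: 478, 479, 533, 548, 608, 630, 664, 713, 748 → median = 608
|x − 608|: 140, 105, 129, 0, 60, 130, 75, 56, 22
Sorted deviations: 0, 22, 56, 60, 75, 105, 129, 130, 140 → MAD = 75

75 ms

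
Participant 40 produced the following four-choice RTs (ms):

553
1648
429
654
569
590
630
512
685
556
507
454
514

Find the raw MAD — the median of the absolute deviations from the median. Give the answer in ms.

49 ms

Sorted: 429, 454, 507, 512, 514, 553, 556, 569, 590, 630, 654, 685, 1648 → median = 556
|x − 556|: 3, 1092, 127, 98, 13, 34, 74, 44, 129, 0, 49, 102, 42
Sorted deviations: 0, 3, 13, 34, 42, 44, 49, 74, 98, 102, 127, 129, 1092 → MAD = 49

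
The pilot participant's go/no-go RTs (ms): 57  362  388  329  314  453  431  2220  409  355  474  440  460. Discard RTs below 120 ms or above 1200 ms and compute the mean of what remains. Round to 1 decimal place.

Excluded: 57, 2220
Retained (n=11): Σ = 4415
Mean = 4415/11 = 401.3636

401.4 ms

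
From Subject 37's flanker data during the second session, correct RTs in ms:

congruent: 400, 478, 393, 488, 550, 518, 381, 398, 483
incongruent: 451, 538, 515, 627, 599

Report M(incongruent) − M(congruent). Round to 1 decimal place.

M(congruent) = 4089/9 = 454.333
M(incongruent) = 2730/5 = 546.000
Difference = 546.000 − 454.333 = 91.667 ms

91.7 ms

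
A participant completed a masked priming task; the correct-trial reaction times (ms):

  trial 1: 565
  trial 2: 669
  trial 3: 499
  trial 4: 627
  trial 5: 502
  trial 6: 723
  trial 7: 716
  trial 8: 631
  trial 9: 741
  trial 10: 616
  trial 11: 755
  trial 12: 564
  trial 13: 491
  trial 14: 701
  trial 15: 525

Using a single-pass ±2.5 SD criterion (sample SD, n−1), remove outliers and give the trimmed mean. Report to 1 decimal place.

621.7 ms

n = 15, ΣRT = 9325, M = 621.667
Σ(x−M)² = 122189.33; s = √(122189.33/14) = 93.423
Cutoffs: 621.667 ± 2.5·93.423 → [388.1, 855.2]
No RTs fall outside the cutoffs; all 15 retained. Mean = 9325/15 = 621.667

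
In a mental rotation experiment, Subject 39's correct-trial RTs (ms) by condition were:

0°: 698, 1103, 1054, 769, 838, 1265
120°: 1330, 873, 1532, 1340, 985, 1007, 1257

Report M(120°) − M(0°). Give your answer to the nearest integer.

M(0°) = 5727/6 = 954.500
M(120°) = 8324/7 = 1189.143
Difference = 1189.143 − 954.500 = 234.643 ms

235 ms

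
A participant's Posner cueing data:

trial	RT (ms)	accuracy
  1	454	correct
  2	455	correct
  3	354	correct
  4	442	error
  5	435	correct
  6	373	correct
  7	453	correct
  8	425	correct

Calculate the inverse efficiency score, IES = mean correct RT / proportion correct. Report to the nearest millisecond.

Correct trials (n=7): 454, 455, 354, 435, 373, 453, 425
Mean correct RT = 2949/7 = 421.2857 ms
Proportion correct = 7/8
IES = 421.2857 / (7/8) = 481.469 ms

481 ms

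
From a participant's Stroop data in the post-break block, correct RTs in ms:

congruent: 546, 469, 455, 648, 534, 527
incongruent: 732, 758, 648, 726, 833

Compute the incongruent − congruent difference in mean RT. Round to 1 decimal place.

209.6 ms

M(congruent) = 3179/6 = 529.833
M(incongruent) = 3697/5 = 739.400
Difference = 739.400 − 529.833 = 209.567 ms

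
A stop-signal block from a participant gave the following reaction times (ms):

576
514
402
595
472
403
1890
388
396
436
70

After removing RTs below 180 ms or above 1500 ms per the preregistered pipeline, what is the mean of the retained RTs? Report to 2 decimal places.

464.67 ms

Excluded: 70, 1890
Retained (n=9): Σ = 4182
Mean = 4182/9 = 464.6667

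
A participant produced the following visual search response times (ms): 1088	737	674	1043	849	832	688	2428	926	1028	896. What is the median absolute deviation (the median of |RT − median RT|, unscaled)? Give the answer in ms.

147 ms

Sorted: 674, 688, 737, 832, 849, 896, 926, 1028, 1043, 1088, 2428 → median = 896
|x − 896|: 192, 159, 222, 147, 47, 64, 208, 1532, 30, 132, 0
Sorted deviations: 0, 30, 47, 64, 132, 147, 159, 192, 208, 222, 1532 → MAD = 147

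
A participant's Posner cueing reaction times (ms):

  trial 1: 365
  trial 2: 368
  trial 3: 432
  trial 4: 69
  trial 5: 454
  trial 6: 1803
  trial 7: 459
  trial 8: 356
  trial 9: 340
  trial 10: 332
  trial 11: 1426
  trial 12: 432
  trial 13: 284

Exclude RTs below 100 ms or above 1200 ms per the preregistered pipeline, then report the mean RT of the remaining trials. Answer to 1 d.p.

Excluded: 69, 1426, 1803
Retained (n=10): Σ = 3822
Mean = 3822/10 = 382.2000

382.2 ms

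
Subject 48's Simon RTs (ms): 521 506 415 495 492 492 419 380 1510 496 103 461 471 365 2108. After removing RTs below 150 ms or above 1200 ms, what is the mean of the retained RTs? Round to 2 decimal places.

459.42 ms

Excluded: 103, 1510, 2108
Retained (n=12): Σ = 5513
Mean = 5513/12 = 459.4167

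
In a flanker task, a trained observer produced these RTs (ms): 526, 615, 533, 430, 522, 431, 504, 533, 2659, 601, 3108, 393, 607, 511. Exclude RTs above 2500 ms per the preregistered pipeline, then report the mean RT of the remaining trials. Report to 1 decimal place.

Excluded: 2659, 3108
Retained (n=12): Σ = 6206
Mean = 6206/12 = 517.1667

517.2 ms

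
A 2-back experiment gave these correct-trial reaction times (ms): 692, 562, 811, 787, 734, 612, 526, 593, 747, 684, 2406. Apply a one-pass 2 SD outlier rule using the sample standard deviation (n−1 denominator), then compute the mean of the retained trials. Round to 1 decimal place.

n = 11, ΣRT = 9154, M = 832.182
Σ(x−M)² = 2810331.64; s = √(2810331.64/10) = 530.126
Cutoffs: 832.182 ± 2·530.126 → [-228.1, 1892.4]
Outside: 2406 → excluded.
Retained (n=10): Σ = 6748, mean = 6748/10 = 674.800

674.8 ms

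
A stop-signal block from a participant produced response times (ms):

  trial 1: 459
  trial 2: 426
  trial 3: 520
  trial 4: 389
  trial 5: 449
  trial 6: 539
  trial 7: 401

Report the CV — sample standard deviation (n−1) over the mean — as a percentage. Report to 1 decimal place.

12.5%

n = 7, Σ = 3183, M = 454.7143
Σ(x−M)² = 19445.429; s = √(19445.429/6) = 56.9289
CV = 56.9289 / 454.7143 = 0.12520 = 12.520%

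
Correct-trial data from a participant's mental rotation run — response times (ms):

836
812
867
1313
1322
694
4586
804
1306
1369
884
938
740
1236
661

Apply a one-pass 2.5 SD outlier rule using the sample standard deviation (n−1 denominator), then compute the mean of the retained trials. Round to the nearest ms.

n = 15, ΣRT = 18368, M = 1224.533
Σ(x−M)² = 13002115.73; s = √(13002115.73/14) = 963.703
Cutoffs: 1224.533 ± 2.5·963.703 → [-1184.7, 3633.8]
Outside: 4586 → excluded.
Retained (n=14): Σ = 13782, mean = 13782/14 = 984.429

984 ms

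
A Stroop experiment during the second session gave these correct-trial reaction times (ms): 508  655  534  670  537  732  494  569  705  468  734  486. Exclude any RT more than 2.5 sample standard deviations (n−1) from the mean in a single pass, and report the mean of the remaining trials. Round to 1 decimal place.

n = 12, ΣRT = 7092, M = 591.000
Σ(x−M)² = 112764.00; s = √(112764.00/11) = 101.249
Cutoffs: 591.000 ± 2.5·101.249 → [337.9, 844.1]
No RTs fall outside the cutoffs; all 12 retained. Mean = 7092/12 = 591.000

591.0 ms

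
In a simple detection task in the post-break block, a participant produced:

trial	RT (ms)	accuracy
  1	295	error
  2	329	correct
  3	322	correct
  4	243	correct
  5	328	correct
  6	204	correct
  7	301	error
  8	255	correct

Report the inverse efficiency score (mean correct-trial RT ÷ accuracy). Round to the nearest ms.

Correct trials (n=6): 329, 322, 243, 328, 204, 255
Mean correct RT = 1681/6 = 280.1667 ms
Proportion correct = 6/8
IES = 280.1667 / (6/8) = 373.556 ms

374 ms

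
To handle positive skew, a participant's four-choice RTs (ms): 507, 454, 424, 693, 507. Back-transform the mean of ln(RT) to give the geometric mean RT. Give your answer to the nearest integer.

509 ms

ln(RT): 6.2285, 6.1181, 6.0497, 6.5410, 6.2285
Mean ln(RT) = 31.1659/5 = 6.23318
Geometric mean = exp(6.23318) = 509.37 ms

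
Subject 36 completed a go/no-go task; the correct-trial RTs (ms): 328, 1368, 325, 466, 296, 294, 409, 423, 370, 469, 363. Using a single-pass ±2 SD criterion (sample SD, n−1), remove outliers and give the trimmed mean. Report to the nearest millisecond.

374 ms

n = 11, ΣRT = 5111, M = 464.636
Σ(x−M)² = 935924.55; s = √(935924.55/10) = 305.929
Cutoffs: 464.636 ± 2·305.929 → [-147.2, 1076.5]
Outside: 1368 → excluded.
Retained (n=10): Σ = 3743, mean = 3743/10 = 374.300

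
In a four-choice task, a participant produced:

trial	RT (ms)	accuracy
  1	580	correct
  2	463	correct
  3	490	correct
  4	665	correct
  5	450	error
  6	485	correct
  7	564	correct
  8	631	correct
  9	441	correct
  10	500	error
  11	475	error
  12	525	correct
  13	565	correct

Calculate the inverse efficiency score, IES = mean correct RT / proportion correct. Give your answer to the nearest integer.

Correct trials (n=10): 580, 463, 490, 665, 485, 564, 631, 441, 525, 565
Mean correct RT = 5409/10 = 540.9000 ms
Proportion correct = 10/13
IES = 540.9000 / (10/13) = 703.170 ms

703 ms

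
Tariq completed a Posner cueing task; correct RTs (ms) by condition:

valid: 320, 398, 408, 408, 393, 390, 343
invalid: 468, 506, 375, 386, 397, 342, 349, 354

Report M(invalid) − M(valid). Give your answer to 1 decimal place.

17.1 ms

M(valid) = 2660/7 = 380.000
M(invalid) = 3177/8 = 397.125
Difference = 397.125 − 380.000 = 17.125 ms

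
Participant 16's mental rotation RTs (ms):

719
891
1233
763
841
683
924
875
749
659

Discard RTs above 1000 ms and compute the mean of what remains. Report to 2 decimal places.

789.33 ms

Excluded: 1233
Retained (n=9): Σ = 7104
Mean = 7104/9 = 789.3333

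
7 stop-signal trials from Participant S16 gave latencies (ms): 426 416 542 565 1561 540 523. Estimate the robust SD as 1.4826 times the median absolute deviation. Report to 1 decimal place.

37.1 ms

Sorted: 416, 426, 523, 540, 542, 565, 1561 → median = 540
|x − 540| sorted: 0, 2, 17, 25, 114, 124, 1021 → MAD = 25
Robust SD ≈ 1.4826 × 25 = 37.065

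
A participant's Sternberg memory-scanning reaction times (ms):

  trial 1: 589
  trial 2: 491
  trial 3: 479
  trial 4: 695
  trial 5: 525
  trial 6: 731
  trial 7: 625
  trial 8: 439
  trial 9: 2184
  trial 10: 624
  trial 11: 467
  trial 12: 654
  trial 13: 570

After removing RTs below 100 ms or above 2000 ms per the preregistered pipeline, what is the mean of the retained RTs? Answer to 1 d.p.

574.1 ms

Excluded: 2184
Retained (n=12): Σ = 6889
Mean = 6889/12 = 574.0833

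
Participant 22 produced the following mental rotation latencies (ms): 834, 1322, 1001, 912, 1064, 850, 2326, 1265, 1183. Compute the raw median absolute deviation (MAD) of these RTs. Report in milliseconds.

201 ms

Sorted: 834, 850, 912, 1001, 1064, 1183, 1265, 1322, 2326 → median = 1064
|x − 1064|: 230, 258, 63, 152, 0, 214, 1262, 201, 119
Sorted deviations: 0, 63, 119, 152, 201, 214, 230, 258, 1262 → MAD = 201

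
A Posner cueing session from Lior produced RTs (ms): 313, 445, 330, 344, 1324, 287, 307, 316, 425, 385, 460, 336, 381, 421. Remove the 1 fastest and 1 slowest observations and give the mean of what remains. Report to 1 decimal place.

371.9 ms

Sorted: 287, 307, 313, 316, 330, 336, 344, 381, 385, 421, 425, 445, 460, 1324
Drop lowest 1 (287) and highest 1 (1324)
Remaining (n=12): Σ = 4463, mean = 4463/12 = 371.917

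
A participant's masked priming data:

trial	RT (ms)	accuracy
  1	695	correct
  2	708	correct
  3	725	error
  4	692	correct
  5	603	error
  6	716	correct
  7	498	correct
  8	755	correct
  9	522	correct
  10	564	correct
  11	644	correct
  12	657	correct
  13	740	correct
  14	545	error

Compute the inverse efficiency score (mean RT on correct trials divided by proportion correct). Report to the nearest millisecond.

Correct trials (n=11): 695, 708, 692, 716, 498, 755, 522, 564, 644, 657, 740
Mean correct RT = 7191/11 = 653.7273 ms
Proportion correct = 11/14
IES = 653.7273 / (11/14) = 832.017 ms

832 ms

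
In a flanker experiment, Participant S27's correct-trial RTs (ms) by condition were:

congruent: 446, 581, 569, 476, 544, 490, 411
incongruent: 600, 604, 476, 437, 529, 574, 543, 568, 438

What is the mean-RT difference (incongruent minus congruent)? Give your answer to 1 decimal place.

M(congruent) = 3517/7 = 502.429
M(incongruent) = 4769/9 = 529.889
Difference = 529.889 − 502.429 = 27.460 ms

27.5 ms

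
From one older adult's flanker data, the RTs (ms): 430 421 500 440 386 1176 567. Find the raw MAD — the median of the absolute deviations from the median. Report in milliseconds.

54 ms

Sorted: 386, 421, 430, 440, 500, 567, 1176 → median = 440
|x − 440|: 10, 19, 60, 0, 54, 736, 127
Sorted deviations: 0, 10, 19, 54, 60, 127, 736 → MAD = 54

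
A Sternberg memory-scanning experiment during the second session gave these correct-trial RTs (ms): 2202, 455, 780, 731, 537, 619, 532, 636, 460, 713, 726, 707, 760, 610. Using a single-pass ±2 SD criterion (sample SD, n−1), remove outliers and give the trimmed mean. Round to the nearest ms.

n = 14, ΣRT = 10468, M = 747.714
Σ(x−M)² = 2427160.86; s = √(2427160.86/13) = 432.093
Cutoffs: 747.714 ± 2·432.093 → [-116.5, 1611.9]
Outside: 2202 → excluded.
Retained (n=13): Σ = 8266, mean = 8266/13 = 635.846

636 ms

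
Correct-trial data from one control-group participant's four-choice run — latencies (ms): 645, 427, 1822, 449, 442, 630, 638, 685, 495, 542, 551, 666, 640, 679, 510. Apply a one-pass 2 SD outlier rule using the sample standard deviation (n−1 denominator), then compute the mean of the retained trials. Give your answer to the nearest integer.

571 ms

n = 15, ΣRT = 9821, M = 654.733
Σ(x−M)² = 1574722.93; s = √(1574722.93/14) = 335.381
Cutoffs: 654.733 ± 2·335.381 → [-16.0, 1325.5]
Outside: 1822 → excluded.
Retained (n=14): Σ = 7999, mean = 7999/14 = 571.357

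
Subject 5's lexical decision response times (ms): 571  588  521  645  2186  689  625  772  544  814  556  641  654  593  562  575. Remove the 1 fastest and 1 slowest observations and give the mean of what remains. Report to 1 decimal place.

Sorted: 521, 544, 556, 562, 571, 575, 588, 593, 625, 641, 645, 654, 689, 772, 814, 2186
Drop lowest 1 (521) and highest 1 (2186)
Remaining (n=14): Σ = 8829, mean = 8829/14 = 630.643

630.6 ms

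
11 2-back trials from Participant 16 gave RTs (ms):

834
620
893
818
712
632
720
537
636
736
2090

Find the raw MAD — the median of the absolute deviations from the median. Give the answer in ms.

Sorted: 537, 620, 632, 636, 712, 720, 736, 818, 834, 893, 2090 → median = 720
|x − 720|: 114, 100, 173, 98, 8, 88, 0, 183, 84, 16, 1370
Sorted deviations: 0, 8, 16, 84, 88, 98, 100, 114, 173, 183, 1370 → MAD = 98

98 ms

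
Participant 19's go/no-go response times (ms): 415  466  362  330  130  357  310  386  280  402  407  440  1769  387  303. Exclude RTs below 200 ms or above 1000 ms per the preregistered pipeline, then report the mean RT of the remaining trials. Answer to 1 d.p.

Excluded: 130, 1769
Retained (n=13): Σ = 4845
Mean = 4845/13 = 372.6923

372.7 ms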